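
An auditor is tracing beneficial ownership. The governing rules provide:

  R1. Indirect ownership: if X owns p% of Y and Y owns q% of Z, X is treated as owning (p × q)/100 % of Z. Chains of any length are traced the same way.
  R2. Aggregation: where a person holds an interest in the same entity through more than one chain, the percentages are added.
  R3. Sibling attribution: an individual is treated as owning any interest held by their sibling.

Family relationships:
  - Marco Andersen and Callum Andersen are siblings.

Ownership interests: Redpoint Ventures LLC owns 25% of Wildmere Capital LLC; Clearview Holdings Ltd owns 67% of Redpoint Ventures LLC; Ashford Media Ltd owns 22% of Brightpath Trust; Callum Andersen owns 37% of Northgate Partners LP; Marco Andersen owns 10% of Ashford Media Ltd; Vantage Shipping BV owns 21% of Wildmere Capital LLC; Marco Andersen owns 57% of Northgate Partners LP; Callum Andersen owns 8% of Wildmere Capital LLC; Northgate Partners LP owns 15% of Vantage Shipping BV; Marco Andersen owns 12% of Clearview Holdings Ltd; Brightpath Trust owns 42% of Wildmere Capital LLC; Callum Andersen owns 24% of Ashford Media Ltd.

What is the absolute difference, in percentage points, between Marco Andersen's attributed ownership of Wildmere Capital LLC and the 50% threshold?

33.8874

By sibling attribution (R3), Marco Andersen is treated as also owning Callum Andersen's interest in Northgate Partners LP, giving 57% + 37% = 94%.
By sibling attribution (R3), Marco Andersen is treated as also owning Callum Andersen's interest in Ashford Media Ltd, giving 10% + 24% = 34%.
By sibling attribution (R3), Marco Andersen is treated as owning Callum Andersen's 8% interest in Wildmere Capital LLC.
Chain via Northgate Partners LP → Vantage Shipping BV (R1): 94% × 15% × 21% = 2.961% of Wildmere Capital LLC.
Chain via Ashford Media Ltd → Brightpath Trust (R1): 34% × 22% × 42% = 3.1416% of Wildmere Capital LLC.
Chain via Clearview Holdings Ltd → Redpoint Ventures LLC (R1): 12% × 67% × 25% = 2.01% of Wildmere Capital LLC.
Direct interest in Wildmere Capital LLC: 8%.
Aggregating (R2): 2.961% + 3.1416% + 2.01% + 8% = 16.1126%.
16.1126% falls short of the 50% threshold by 33.8874 percentage points.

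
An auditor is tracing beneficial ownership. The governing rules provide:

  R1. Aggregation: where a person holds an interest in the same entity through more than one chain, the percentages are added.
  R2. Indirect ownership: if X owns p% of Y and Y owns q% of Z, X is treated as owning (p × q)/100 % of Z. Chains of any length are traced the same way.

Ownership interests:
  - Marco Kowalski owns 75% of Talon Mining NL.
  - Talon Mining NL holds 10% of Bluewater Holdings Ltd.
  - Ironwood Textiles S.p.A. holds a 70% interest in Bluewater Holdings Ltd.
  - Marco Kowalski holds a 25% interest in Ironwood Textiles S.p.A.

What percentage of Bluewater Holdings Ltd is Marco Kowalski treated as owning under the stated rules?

Chain via Talon Mining NL (R2): 75% × 10% = 7.5% of Bluewater Holdings Ltd.
Chain via Ironwood Textiles S.p.A. (R2): 25% × 70% = 17.5% of Bluewater Holdings Ltd.
Aggregating (R1): 7.5% + 17.5% = 25%.

25%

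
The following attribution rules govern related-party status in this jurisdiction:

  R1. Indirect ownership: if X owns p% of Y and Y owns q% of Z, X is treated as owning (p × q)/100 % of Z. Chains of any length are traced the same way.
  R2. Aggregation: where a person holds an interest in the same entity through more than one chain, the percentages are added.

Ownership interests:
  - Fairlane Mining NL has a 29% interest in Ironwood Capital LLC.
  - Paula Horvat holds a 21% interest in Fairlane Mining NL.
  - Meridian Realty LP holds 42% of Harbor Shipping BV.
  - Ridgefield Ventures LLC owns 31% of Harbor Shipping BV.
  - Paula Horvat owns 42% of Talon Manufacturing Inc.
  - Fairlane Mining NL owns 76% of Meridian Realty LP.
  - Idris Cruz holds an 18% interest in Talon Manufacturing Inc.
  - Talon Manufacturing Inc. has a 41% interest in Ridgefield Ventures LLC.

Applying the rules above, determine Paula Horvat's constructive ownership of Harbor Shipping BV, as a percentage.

12.0414%

Chain via Fairlane Mining NL → Meridian Realty LP (R1): 21% × 76% × 42% = 6.7032% of Harbor Shipping BV.
Chain via Talon Manufacturing Inc. → Ridgefield Ventures LLC (R1): 42% × 41% × 31% = 5.3382% of Harbor Shipping BV.
Aggregating (R2): 6.7032% + 5.3382% = 12.0414%.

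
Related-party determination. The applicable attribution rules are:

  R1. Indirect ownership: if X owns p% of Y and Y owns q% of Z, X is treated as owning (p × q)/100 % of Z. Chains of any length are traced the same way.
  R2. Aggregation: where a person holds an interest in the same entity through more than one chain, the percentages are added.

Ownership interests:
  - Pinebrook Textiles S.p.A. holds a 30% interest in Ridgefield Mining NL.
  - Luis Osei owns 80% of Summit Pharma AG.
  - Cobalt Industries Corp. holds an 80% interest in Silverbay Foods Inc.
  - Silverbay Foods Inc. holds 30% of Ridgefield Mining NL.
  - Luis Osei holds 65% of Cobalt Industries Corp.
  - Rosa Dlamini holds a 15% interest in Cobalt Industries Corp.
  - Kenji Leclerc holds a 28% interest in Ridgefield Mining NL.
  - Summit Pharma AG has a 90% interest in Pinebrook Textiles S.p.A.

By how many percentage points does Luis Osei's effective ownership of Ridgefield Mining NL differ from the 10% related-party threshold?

27.2

Chain via Summit Pharma AG → Pinebrook Textiles S.p.A. (R1): 80% × 90% × 30% = 21.6% of Ridgefield Mining NL.
Chain via Cobalt Industries Corp. → Silverbay Foods Inc. (R1): 65% × 80% × 30% = 15.6% of Ridgefield Mining NL.
Aggregating (R2): 21.6% + 15.6% = 37.2%.
37.2% exceeds the 10% threshold by 27.2 percentage points.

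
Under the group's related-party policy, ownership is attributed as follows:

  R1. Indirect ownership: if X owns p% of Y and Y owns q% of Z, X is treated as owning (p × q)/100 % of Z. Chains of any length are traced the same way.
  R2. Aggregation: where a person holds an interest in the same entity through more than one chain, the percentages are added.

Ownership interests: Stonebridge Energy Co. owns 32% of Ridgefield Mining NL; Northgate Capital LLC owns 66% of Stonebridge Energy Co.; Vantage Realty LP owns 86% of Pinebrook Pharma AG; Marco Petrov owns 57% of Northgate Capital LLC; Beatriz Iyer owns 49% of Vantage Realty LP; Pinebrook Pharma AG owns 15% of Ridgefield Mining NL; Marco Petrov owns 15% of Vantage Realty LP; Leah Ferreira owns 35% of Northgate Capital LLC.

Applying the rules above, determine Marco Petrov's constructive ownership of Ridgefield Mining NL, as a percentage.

13.9734%

Chain via Vantage Realty LP → Pinebrook Pharma AG (R1): 15% × 86% × 15% = 1.935% of Ridgefield Mining NL.
Chain via Northgate Capital LLC → Stonebridge Energy Co. (R1): 57% × 66% × 32% = 12.0384% of Ridgefield Mining NL.
Aggregating (R2): 1.935% + 12.0384% = 13.9734%.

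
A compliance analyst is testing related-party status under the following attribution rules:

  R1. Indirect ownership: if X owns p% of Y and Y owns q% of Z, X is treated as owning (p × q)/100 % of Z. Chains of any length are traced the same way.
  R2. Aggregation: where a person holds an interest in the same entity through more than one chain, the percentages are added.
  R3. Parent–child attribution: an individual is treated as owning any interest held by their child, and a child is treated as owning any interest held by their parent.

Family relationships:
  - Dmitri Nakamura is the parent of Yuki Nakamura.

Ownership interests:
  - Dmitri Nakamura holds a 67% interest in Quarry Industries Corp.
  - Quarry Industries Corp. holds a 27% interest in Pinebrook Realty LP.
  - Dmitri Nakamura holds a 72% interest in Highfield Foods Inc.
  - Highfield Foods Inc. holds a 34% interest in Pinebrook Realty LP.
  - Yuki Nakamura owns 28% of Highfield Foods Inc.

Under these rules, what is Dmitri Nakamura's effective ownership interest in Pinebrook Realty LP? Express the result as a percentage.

By parent–child attribution (R3), Dmitri Nakamura is treated as also owning Yuki Nakamura's interest in Highfield Foods Inc, giving 72% + 28% = 100%.
Chain via Quarry Industries Corp. (R1): 67% × 27% = 18.09% of Pinebrook Realty LP.
Chain via Highfield Foods Inc. (R1): 100% × 34% = 34% of Pinebrook Realty LP.
Aggregating (R2): 18.09% + 34% = 52.09%.

52.09%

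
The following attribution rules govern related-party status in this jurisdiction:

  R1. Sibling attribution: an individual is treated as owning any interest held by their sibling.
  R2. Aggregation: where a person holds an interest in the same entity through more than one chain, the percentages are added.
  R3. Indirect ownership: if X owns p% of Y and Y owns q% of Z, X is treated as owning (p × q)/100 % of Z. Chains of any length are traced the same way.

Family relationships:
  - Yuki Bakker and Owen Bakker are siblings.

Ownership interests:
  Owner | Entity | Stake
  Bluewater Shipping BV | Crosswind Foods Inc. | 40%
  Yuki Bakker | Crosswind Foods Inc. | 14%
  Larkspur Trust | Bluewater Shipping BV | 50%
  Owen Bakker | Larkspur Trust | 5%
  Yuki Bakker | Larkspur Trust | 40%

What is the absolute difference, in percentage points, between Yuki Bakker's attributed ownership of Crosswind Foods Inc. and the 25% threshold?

By sibling attribution (R1), Yuki Bakker is treated as also owning Owen Bakker's interest in Larkspur Trust, giving 40% + 5% = 45%.
Chain via Larkspur Trust → Bluewater Shipping BV (R3): 45% × 50% × 40% = 9% of Crosswind Foods Inc.
Direct interest in Crosswind Foods Inc: 14%.
Aggregating (R2): 9% + 14% = 23%.
23% falls short of the 25% threshold by 2 percentage points.

2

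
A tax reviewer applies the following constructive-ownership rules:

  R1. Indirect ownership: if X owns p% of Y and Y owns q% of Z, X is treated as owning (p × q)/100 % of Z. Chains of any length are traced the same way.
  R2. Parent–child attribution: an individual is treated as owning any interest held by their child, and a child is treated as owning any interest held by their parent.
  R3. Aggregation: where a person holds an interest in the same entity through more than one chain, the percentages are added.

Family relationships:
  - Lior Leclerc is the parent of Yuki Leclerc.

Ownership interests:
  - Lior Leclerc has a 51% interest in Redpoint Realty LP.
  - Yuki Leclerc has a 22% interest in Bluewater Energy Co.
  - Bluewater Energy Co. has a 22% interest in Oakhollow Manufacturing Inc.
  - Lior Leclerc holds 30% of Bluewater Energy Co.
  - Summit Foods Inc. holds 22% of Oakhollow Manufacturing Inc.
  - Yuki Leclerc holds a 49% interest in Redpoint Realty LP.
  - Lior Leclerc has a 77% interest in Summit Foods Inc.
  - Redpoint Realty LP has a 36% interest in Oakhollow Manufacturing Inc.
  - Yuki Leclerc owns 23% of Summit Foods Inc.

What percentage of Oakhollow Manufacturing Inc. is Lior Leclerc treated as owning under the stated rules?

By parent–child attribution (R2), Lior Leclerc is treated as also owning Yuki Leclerc's interest in Bluewater Energy Co, giving 30% + 22% = 52%.
By parent–child attribution (R2), Lior Leclerc is treated as also owning Yuki Leclerc's interest in Redpoint Realty LP, giving 51% + 49% = 100%.
By parent–child attribution (R2), Lior Leclerc is treated as also owning Yuki Leclerc's interest in Summit Foods Inc, giving 77% + 23% = 100%.
Chain via Bluewater Energy Co. (R1): 52% × 22% = 11.44% of Oakhollow Manufacturing Inc.
Chain via Redpoint Realty LP (R1): 100% × 36% = 36% of Oakhollow Manufacturing Inc.
Chain via Summit Foods Inc. (R1): 100% × 22% = 22% of Oakhollow Manufacturing Inc.
Aggregating (R3): 11.44% + 36% + 22% = 69.44%.

69.44%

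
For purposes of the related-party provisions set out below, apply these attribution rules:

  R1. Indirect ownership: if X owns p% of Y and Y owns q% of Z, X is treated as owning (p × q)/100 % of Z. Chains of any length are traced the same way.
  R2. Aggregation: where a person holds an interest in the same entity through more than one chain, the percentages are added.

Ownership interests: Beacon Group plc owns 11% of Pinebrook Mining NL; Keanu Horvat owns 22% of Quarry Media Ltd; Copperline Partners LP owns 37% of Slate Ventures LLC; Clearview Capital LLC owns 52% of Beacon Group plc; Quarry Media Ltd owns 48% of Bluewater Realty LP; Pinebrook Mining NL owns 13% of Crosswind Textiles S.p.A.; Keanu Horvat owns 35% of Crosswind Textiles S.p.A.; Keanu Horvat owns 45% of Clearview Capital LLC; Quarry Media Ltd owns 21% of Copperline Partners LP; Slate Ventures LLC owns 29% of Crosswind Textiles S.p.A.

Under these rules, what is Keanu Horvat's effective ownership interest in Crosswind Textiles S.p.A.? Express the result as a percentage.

35.830346%

Chain via Quarry Media Ltd → Copperline Partners LP → Slate Ventures LLC (R1): 22% × 21% × 37% × 29% = 0.495726% of Crosswind Textiles S.p.A.
Chain via Clearview Capital LLC → Beacon Group plc → Pinebrook Mining NL (R1): 45% × 52% × 11% × 13% = 0.33462% of Crosswind Textiles S.p.A.
Direct interest in Crosswind Textiles S.p.A: 35%.
Aggregating (R2): 0.495726% + 0.33462% + 35% = 35.830346%.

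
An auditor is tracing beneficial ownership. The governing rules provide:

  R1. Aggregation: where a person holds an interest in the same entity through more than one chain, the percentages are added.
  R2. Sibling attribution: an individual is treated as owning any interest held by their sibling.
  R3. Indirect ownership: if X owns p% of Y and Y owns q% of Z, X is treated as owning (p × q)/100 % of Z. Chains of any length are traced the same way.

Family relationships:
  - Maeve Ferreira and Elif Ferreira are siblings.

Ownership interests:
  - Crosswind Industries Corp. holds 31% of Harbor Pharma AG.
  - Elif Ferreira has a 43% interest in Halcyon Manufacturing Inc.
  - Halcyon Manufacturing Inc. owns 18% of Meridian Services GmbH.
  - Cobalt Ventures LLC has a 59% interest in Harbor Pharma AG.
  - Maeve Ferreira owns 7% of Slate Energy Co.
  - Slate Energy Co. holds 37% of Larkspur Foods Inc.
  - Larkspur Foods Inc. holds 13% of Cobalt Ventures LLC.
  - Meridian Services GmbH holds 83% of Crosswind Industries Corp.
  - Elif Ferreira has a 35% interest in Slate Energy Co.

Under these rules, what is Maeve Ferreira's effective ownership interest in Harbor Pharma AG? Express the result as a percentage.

3.18342%

By sibling attribution (R2), Maeve Ferreira is treated as also owning Elif Ferreira's interest in Slate Energy Co, giving 7% + 35% = 42%.
By sibling attribution (R2), Maeve Ferreira is treated as owning Elif Ferreira's 43% interest in Halcyon Manufacturing Inc.
Chain via Slate Energy Co. → Larkspur Foods Inc. → Cobalt Ventures LLC (R3): 42% × 37% × 13% × 59% = 1.191918% of Harbor Pharma AG.
Chain via Halcyon Manufacturing Inc. → Meridian Services GmbH → Crosswind Industries Corp. (R3): 43% × 18% × 83% × 31% = 1.991502% of Harbor Pharma AG.
Aggregating (R1): 1.191918% + 1.991502% = 3.18342%.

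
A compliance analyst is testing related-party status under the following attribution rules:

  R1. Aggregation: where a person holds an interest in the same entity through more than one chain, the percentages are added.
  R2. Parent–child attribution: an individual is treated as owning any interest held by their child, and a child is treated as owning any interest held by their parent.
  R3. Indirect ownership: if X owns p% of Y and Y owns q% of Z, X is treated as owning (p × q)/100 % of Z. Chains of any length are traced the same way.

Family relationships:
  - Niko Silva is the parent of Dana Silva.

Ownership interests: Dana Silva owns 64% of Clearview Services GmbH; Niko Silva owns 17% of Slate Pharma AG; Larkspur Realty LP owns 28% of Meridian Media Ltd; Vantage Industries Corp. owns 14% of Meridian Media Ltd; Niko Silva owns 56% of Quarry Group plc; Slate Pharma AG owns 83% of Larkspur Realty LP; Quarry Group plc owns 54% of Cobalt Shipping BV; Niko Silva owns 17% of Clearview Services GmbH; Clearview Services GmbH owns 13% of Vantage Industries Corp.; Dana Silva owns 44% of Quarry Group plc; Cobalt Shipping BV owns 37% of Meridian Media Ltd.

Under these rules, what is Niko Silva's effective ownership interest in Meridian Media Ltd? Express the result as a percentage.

25.405%

By parent–child attribution (R2), Niko Silva is treated as also owning Dana Silva's interest in Quarry Group plc, giving 56% + 44% = 100%.
By parent–child attribution (R2), Niko Silva is treated as also owning Dana Silva's interest in Clearview Services GmbH, giving 17% + 64% = 81%.
Chain via Quarry Group plc → Cobalt Shipping BV (R3): 100% × 54% × 37% = 19.98% of Meridian Media Ltd.
Chain via Slate Pharma AG → Larkspur Realty LP (R3): 17% × 83% × 28% = 3.9508% of Meridian Media Ltd.
Chain via Clearview Services GmbH → Vantage Industries Corp. (R3): 81% × 13% × 14% = 1.4742% of Meridian Media Ltd.
Aggregating (R1): 19.98% + 3.9508% + 1.4742% = 25.405%.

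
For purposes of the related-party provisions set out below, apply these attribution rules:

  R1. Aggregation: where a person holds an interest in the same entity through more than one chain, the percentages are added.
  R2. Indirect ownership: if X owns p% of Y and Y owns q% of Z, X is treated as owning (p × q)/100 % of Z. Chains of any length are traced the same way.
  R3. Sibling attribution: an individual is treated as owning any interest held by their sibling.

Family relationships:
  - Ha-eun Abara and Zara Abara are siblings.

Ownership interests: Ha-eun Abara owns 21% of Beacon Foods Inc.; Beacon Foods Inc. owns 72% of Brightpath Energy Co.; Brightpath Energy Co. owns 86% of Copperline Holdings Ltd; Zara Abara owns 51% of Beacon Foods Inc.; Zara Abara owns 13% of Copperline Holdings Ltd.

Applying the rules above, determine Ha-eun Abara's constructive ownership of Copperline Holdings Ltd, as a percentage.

57.5824%

By sibling attribution (R3), Ha-eun Abara is treated as also owning Zara Abara's interest in Beacon Foods Inc, giving 21% + 51% = 72%.
By sibling attribution (R3), Ha-eun Abara is treated as owning Zara Abara's 13% interest in Copperline Holdings Ltd.
Chain via Beacon Foods Inc. → Brightpath Energy Co. (R2): 72% × 72% × 86% = 44.5824% of Copperline Holdings Ltd.
Direct interest in Copperline Holdings Ltd: 13%.
Aggregating (R1): 44.5824% + 13% = 57.5824%.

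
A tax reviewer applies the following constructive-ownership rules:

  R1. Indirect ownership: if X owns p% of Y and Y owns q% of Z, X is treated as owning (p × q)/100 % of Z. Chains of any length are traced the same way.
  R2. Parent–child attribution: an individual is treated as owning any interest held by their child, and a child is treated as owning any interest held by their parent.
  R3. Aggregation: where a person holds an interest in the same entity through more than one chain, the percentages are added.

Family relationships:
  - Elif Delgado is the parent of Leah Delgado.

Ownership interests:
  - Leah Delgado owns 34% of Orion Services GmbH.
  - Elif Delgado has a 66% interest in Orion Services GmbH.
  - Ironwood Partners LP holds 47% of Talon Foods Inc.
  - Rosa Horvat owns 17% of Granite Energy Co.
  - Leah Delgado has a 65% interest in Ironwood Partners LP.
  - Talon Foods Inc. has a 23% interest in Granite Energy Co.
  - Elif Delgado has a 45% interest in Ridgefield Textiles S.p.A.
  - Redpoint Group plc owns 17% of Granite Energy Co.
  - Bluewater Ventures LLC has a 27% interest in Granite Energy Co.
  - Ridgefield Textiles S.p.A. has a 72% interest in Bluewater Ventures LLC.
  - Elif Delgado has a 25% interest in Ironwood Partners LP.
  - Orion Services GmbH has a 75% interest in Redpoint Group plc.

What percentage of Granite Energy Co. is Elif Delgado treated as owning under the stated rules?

By parent–child attribution (R2), Elif Delgado is treated as also owning Leah Delgado's interest in Orion Services GmbH, giving 66% + 34% = 100%.
By parent–child attribution (R2), Elif Delgado is treated as also owning Leah Delgado's interest in Ironwood Partners LP, giving 25% + 65% = 90%.
Chain via Ridgefield Textiles S.p.A. → Bluewater Ventures LLC (R1): 45% × 72% × 27% = 8.748% of Granite Energy Co.
Chain via Orion Services GmbH → Redpoint Group plc (R1): 100% × 75% × 17% = 12.75% of Granite Energy Co.
Chain via Ironwood Partners LP → Talon Foods Inc. (R1): 90% × 47% × 23% = 9.729% of Granite Energy Co.
Aggregating (R3): 8.748% + 12.75% + 9.729% = 31.227%.

31.227%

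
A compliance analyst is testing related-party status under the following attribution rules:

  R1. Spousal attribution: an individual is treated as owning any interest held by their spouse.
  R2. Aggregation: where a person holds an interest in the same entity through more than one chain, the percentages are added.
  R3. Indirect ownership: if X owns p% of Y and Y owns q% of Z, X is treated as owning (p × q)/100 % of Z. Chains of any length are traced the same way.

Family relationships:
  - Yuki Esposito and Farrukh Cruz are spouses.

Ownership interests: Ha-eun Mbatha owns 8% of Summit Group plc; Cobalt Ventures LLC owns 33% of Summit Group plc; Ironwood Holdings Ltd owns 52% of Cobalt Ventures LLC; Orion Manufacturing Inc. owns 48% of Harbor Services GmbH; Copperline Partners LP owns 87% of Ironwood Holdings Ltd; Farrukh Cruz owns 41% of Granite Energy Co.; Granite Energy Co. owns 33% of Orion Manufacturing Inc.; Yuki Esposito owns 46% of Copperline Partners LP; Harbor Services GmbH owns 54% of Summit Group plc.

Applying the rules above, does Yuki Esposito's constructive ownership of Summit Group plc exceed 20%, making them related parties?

No

By spousal attribution (R1), Yuki Esposito is treated as owning Farrukh Cruz's 41% interest in Granite Energy Co.
Chain via Copperline Partners LP → Ironwood Holdings Ltd → Cobalt Ventures LLC (R3): 46% × 87% × 52% × 33% = 6.867432% of Summit Group plc.
Chain via Granite Energy Co. → Orion Manufacturing Inc. → Harbor Services GmbH (R3): 41% × 33% × 48% × 54% = 3.506976% of Summit Group plc.
Aggregating (R2): 6.867432% + 3.506976% = 10.374408%.
10.374408% does not exceed the 20% threshold, so Yuki is not a related party to Summit Group plc.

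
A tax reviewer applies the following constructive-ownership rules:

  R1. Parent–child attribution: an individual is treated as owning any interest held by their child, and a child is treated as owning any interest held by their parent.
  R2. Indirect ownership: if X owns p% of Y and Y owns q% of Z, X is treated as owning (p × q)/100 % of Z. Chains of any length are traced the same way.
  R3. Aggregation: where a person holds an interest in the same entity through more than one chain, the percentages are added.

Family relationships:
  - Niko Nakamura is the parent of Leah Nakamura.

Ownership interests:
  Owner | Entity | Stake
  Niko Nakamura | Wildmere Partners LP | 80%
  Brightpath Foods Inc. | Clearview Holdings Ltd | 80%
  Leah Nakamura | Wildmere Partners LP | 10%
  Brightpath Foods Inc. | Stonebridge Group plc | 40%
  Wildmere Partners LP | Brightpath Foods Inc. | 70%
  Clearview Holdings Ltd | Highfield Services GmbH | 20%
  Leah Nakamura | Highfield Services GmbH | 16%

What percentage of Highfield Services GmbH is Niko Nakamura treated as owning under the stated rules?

26.08%

By parent–child attribution (R1), Niko Nakamura is treated as also owning Leah Nakamura's interest in Wildmere Partners LP, giving 80% + 10% = 90%.
By parent–child attribution (R1), Niko Nakamura is treated as owning Leah Nakamura's 16% interest in Highfield Services GmbH.
Chain via Wildmere Partners LP → Brightpath Foods Inc. → Clearview Holdings Ltd (R2): 90% × 70% × 80% × 20% = 10.08% of Highfield Services GmbH.
Direct interest in Highfield Services GmbH: 16%.
Aggregating (R3): 10.08% + 16% = 26.08%.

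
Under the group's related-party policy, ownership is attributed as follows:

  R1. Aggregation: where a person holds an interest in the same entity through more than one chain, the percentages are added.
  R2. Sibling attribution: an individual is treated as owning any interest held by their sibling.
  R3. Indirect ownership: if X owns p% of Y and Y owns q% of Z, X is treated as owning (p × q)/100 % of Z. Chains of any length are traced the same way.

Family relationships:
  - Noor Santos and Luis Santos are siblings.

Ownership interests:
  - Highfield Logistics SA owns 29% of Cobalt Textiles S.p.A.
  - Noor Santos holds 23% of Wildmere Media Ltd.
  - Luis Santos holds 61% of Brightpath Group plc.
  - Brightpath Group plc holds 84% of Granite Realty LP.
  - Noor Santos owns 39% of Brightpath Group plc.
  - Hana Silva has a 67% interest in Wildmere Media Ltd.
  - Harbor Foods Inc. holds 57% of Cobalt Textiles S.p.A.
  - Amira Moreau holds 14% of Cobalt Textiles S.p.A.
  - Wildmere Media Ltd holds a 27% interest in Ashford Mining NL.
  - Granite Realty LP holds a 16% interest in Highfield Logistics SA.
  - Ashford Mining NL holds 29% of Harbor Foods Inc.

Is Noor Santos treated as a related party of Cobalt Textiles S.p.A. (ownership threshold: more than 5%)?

No

By sibling attribution (R2), Noor Santos is treated as also owning Luis Santos's interest in Brightpath Group plc, giving 39% + 61% = 100%.
Chain via Wildmere Media Ltd → Ashford Mining NL → Harbor Foods Inc. (R3): 23% × 27% × 29% × 57% = 1.026513% of Cobalt Textiles S.p.A.
Chain via Brightpath Group plc → Granite Realty LP → Highfield Logistics SA (R3): 100% × 84% × 16% × 29% = 3.8976% of Cobalt Textiles S.p.A.
Aggregating (R1): 1.026513% + 3.8976% = 4.924113%.
4.924113% does not exceed the 5% threshold, so Noor is not a related party to Cobalt Textiles S.p.A.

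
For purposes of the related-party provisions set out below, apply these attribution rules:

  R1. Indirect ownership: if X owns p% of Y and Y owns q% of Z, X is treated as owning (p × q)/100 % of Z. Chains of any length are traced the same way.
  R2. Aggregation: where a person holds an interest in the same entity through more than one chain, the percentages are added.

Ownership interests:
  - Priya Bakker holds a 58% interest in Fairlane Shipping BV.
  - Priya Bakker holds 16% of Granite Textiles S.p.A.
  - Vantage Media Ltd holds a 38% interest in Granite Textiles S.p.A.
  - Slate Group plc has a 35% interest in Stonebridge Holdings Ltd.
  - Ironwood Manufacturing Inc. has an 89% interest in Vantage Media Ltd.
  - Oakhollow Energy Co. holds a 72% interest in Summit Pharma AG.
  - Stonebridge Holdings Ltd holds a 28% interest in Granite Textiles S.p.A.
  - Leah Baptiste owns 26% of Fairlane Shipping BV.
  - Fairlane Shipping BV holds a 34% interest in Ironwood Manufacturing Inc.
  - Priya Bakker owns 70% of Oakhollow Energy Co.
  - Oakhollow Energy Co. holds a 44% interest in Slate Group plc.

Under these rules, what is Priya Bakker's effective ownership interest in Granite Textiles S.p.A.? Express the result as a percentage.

25.687704%

Chain via Oakhollow Energy Co. → Slate Group plc → Stonebridge Holdings Ltd (R1): 70% × 44% × 35% × 28% = 3.0184% of Granite Textiles S.p.A.
Chain via Fairlane Shipping BV → Ironwood Manufacturing Inc. → Vantage Media Ltd (R1): 58% × 34% × 89% × 38% = 6.669304% of Granite Textiles S.p.A.
Direct interest in Granite Textiles S.p.A: 16%.
Aggregating (R2): 3.0184% + 6.669304% + 16% = 25.687704%.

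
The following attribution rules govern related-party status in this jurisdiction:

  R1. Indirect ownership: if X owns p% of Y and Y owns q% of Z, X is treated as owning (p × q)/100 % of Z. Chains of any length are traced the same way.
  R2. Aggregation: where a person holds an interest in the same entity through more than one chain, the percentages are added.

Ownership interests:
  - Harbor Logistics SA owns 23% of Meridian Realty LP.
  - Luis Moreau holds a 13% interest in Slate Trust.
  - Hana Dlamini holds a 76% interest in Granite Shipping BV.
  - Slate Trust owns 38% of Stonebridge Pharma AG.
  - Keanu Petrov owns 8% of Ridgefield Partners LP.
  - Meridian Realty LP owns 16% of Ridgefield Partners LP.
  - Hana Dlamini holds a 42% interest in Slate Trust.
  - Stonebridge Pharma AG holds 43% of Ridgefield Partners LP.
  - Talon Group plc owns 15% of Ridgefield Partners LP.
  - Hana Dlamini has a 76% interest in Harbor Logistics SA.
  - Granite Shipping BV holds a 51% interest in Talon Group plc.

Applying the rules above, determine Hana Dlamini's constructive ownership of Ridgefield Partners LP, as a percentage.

Chain via Harbor Logistics SA → Meridian Realty LP (R1): 76% × 23% × 16% = 2.7968% of Ridgefield Partners LP.
Chain via Granite Shipping BV → Talon Group plc (R1): 76% × 51% × 15% = 5.814% of Ridgefield Partners LP.
Chain via Slate Trust → Stonebridge Pharma AG (R1): 42% × 38% × 43% = 6.8628% of Ridgefield Partners LP.
Aggregating (R2): 2.7968% + 5.814% + 6.8628% = 15.4736%.

15.4736%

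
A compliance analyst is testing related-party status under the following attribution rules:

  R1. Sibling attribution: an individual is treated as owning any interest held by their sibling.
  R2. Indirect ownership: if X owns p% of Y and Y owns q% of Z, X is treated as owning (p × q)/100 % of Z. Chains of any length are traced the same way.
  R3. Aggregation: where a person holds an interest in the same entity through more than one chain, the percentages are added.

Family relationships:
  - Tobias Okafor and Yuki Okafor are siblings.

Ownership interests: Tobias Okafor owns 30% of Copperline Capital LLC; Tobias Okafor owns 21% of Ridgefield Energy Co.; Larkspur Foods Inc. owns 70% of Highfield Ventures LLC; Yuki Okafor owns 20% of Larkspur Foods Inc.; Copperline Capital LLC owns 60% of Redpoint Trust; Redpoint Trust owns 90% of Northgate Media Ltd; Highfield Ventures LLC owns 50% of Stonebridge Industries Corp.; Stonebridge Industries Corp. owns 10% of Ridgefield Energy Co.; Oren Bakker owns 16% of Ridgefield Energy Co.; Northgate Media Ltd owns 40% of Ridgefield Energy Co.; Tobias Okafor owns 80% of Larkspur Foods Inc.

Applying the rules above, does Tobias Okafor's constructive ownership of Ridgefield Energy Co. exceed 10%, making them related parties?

Yes

By sibling attribution (R1), Tobias Okafor is treated as also owning Yuki Okafor's interest in Larkspur Foods Inc, giving 80% + 20% = 100%.
Chain via Copperline Capital LLC → Redpoint Trust → Northgate Media Ltd (R2): 30% × 60% × 90% × 40% = 6.48% of Ridgefield Energy Co.
Chain via Larkspur Foods Inc. → Highfield Ventures LLC → Stonebridge Industries Corp. (R2): 100% × 70% × 50% × 10% = 3.5% of Ridgefield Energy Co.
Direct interest in Ridgefield Energy Co: 21%.
Aggregating (R3): 6.48% + 3.5% + 21% = 30.98%.
30.98% exceeds the 10% threshold, so Tobias is a related party to Ridgefield Energy Co.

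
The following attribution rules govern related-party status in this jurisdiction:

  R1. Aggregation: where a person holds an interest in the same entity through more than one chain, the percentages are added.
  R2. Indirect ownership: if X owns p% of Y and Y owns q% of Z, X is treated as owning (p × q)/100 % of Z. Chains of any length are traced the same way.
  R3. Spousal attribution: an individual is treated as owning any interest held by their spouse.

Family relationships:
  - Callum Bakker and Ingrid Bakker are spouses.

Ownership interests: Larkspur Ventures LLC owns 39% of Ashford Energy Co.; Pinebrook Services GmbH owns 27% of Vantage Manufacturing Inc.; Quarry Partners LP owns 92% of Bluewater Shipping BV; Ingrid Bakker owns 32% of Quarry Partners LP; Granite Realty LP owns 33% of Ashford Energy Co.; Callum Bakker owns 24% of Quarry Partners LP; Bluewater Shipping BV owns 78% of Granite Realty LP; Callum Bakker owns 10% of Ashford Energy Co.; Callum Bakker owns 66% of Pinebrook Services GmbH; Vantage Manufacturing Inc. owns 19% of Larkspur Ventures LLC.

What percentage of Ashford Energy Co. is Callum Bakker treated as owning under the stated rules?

By spousal attribution (R3), Callum Bakker is treated as also owning Ingrid Bakker's interest in Quarry Partners LP, giving 24% + 32% = 56%.
Chain via Pinebrook Services GmbH → Vantage Manufacturing Inc. → Larkspur Ventures LLC (R2): 66% × 27% × 19% × 39% = 1.320462% of Ashford Energy Co.
Chain via Quarry Partners LP → Bluewater Shipping BV → Granite Realty LP (R2): 56% × 92% × 78% × 33% = 13.261248% of Ashford Energy Co.
Direct interest in Ashford Energy Co: 10%.
Aggregating (R1): 1.320462% + 13.261248% + 10% = 24.58171%.

24.58171%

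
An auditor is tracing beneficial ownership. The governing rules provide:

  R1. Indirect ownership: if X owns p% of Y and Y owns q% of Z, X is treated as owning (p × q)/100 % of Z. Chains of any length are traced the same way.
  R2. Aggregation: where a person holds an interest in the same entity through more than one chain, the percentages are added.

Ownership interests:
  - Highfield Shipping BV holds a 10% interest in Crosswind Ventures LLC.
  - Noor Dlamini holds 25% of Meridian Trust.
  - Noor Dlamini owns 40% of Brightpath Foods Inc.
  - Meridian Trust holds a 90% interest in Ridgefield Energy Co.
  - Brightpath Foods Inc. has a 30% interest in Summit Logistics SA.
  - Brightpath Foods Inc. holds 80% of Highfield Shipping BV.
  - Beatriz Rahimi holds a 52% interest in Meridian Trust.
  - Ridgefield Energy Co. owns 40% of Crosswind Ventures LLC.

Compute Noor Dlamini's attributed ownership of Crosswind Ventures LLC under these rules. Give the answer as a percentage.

Chain via Meridian Trust → Ridgefield Energy Co. (R1): 25% × 90% × 40% = 9% of Crosswind Ventures LLC.
Chain via Brightpath Foods Inc. → Highfield Shipping BV (R1): 40% × 80% × 10% = 3.2% of Crosswind Ventures LLC.
Aggregating (R2): 9% + 3.2% = 12.2%.

12.2%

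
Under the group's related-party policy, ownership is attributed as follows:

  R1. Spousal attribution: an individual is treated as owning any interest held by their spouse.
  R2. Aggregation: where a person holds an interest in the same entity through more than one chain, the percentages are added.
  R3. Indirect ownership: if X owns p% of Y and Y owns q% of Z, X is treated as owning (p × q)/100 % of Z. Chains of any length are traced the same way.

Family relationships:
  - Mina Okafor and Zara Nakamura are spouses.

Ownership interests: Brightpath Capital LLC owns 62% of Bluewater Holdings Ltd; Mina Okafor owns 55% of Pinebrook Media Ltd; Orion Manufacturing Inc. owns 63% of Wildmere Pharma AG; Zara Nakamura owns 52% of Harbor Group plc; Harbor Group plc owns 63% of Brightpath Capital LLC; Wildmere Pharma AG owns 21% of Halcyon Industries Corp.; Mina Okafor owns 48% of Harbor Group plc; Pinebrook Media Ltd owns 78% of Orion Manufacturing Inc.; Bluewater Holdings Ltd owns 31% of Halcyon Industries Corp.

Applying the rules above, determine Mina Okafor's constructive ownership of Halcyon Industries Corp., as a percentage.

By spousal attribution (R1), Mina Okafor is treated as also owning Zara Nakamura's interest in Harbor Group plc, giving 48% + 52% = 100%.
Chain via Pinebrook Media Ltd → Orion Manufacturing Inc. → Wildmere Pharma AG (R3): 55% × 78% × 63% × 21% = 5.67567% of Halcyon Industries Corp.
Chain via Harbor Group plc → Brightpath Capital LLC → Bluewater Holdings Ltd (R3): 100% × 63% × 62% × 31% = 12.1086% of Halcyon Industries Corp.
Aggregating (R2): 5.67567% + 12.1086% = 17.78427%.

17.78427%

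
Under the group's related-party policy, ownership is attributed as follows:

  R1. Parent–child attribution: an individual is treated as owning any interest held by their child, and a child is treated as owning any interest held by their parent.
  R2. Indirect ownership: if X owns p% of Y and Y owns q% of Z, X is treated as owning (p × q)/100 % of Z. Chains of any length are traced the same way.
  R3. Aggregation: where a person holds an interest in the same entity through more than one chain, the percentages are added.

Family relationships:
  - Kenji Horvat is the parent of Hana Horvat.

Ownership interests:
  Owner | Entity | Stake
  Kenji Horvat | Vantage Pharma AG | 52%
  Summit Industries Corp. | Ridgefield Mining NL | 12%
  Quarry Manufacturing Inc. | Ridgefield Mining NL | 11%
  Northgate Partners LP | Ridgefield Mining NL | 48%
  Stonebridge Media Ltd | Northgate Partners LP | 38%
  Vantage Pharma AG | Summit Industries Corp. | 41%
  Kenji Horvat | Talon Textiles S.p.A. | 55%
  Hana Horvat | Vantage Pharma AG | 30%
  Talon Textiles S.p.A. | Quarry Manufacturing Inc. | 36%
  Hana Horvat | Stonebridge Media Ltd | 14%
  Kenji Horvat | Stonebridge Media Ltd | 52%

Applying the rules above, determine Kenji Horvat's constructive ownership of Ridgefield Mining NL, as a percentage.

18.2508%

By parent–child attribution (R1), Kenji Horvat is treated as also owning Hana Horvat's interest in Vantage Pharma AG, giving 52% + 30% = 82%.
By parent–child attribution (R1), Kenji Horvat is treated as also owning Hana Horvat's interest in Stonebridge Media Ltd, giving 52% + 14% = 66%.
Chain via Vantage Pharma AG → Summit Industries Corp. (R2): 82% × 41% × 12% = 4.0344% of Ridgefield Mining NL.
Chain via Talon Textiles S.p.A. → Quarry Manufacturing Inc. (R2): 55% × 36% × 11% = 2.178% of Ridgefield Mining NL.
Chain via Stonebridge Media Ltd → Northgate Partners LP (R2): 66% × 38% × 48% = 12.0384% of Ridgefield Mining NL.
Aggregating (R3): 4.0344% + 2.178% + 12.0384% = 18.2508%.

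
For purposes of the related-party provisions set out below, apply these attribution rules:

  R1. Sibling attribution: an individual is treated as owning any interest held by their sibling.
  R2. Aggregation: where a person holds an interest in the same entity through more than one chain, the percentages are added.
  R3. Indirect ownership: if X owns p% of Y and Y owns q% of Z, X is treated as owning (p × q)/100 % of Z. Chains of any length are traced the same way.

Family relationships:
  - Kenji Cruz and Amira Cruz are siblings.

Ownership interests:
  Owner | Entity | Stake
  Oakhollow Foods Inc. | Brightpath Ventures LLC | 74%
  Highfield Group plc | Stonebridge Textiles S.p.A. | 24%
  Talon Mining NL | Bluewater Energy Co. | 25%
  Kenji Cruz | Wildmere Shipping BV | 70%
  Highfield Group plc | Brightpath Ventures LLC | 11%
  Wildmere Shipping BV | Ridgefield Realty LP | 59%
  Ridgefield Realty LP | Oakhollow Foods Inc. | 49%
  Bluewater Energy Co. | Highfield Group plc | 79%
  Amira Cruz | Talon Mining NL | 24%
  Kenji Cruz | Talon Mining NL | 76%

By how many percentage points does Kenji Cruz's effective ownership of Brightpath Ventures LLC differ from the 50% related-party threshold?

32.85212

By sibling attribution (R1), Kenji Cruz is treated as also owning Amira Cruz's interest in Talon Mining NL, giving 76% + 24% = 100%.
Chain via Talon Mining NL → Bluewater Energy Co. → Highfield Group plc (R3): 100% × 25% × 79% × 11% = 2.1725% of Brightpath Ventures LLC.
Chain via Wildmere Shipping BV → Ridgefield Realty LP → Oakhollow Foods Inc. (R3): 70% × 59% × 49% × 74% = 14.97538% of Brightpath Ventures LLC.
Aggregating (R2): 2.1725% + 14.97538% = 17.14788%.
17.14788% falls short of the 50% threshold by 32.85212 percentage points.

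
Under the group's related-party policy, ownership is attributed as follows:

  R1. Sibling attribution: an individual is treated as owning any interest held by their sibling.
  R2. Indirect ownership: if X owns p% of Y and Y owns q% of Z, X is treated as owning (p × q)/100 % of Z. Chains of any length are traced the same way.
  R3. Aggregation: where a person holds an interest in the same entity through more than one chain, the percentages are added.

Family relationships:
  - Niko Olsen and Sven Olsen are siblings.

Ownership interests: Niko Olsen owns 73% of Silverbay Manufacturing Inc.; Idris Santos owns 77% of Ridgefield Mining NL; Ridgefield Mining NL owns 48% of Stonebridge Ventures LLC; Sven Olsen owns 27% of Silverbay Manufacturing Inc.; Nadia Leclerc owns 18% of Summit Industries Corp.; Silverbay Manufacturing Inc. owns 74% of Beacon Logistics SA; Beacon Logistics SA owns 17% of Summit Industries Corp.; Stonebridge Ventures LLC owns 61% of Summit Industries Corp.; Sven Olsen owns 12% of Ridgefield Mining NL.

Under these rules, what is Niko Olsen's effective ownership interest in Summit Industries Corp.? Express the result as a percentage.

16.0936%

By sibling attribution (R1), Niko Olsen is treated as also owning Sven Olsen's interest in Silverbay Manufacturing Inc, giving 73% + 27% = 100%.
By sibling attribution (R1), Niko Olsen is treated as owning Sven Olsen's 12% interest in Ridgefield Mining NL.
Chain via Silverbay Manufacturing Inc. → Beacon Logistics SA (R2): 100% × 74% × 17% = 12.58% of Summit Industries Corp.
Chain via Ridgefield Mining NL → Stonebridge Ventures LLC (R2): 12% × 48% × 61% = 3.5136% of Summit Industries Corp.
Aggregating (R3): 12.58% + 3.5136% = 16.0936%.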